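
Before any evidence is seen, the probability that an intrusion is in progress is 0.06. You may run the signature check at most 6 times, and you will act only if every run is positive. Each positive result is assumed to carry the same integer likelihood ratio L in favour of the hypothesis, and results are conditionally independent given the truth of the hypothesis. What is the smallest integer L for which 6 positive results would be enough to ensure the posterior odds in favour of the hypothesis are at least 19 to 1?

3

Prior odds = 0.06/0.94 = 3/47.
Target odds = 19.
Need L⁶ ≥ 19 ÷ (3/47) = 893/3.
2⁶ = 64 < 893/3 ≤ 729 = 3⁶, so L = 3.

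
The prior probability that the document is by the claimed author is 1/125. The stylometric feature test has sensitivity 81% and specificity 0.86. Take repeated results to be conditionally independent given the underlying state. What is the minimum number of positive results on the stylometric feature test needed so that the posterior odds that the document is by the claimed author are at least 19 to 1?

Prior odds: 0.008 ÷ 0.992 = 1/124.
False-positive rate = 1 − 0.86 = 0.14; likelihood ratio of a positive = 0.81/0.14 = 81/14.
Target odds = 19.
Need (1/124) × (81/14)ⁿ ≥ 19, i.e. (81/14)ⁿ ≥ 2356.
(81/14)⁴ = 43046721/38416 falls short of 2356 but (81/14)⁵ ≈6483.13 reaches it, so n = 5.

5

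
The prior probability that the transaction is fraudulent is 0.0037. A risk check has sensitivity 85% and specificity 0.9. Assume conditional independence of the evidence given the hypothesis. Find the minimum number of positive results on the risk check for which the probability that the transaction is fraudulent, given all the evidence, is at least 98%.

5

Prior odds: 0.0037 ÷ 0.9963 = 37/9963.
False-positive rate = 1 − 0.9 = 0.1; likelihood ratio of a positive = 0.85/0.1 = 8.5.
Target odds: 0.98 ÷ 0.02 = 49.
Require 8.5ⁿ ≥ 49 ÷ (37/9963) = 488187/37.
8.5⁴ = 5220.0625 falls short of 488187/37 but 8.5⁵ = 44370.53125 reaches it, so n = 5.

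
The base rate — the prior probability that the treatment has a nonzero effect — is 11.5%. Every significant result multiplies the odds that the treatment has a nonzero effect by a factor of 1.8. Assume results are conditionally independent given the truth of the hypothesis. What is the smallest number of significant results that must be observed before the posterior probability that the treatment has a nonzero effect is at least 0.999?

Prior odds: 0.115 ÷ 0.885 = 23/177.
Likelihood ratio per significant result = 1.8.
Target posterior odds = 0.999/0.001 = 999.
Need (23/177) × 1.8ⁿ ≥ 999, i.e. 1.8ⁿ ≥ 176823/23.
1.8¹⁵ ≈6746.64 falls short of 176823/23 but 1.8¹⁶ ≈12144 reaches it, so n = 16.

16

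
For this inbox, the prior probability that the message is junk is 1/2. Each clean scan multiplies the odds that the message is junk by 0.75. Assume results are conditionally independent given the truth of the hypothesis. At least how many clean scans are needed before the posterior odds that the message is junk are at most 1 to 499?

22

Prior odds = 0.5/0.5 = 1.
Likelihood ratio per clean scan = 0.75.
Target odds = 1/499.
Require 0.75ⁿ ≤ 1/499 ÷ 1 = 1/499.
0.75²¹ ≈0.00237841 is still above 1/499 but 0.75²² ≈0.00178381 is at or below it, so n = 22.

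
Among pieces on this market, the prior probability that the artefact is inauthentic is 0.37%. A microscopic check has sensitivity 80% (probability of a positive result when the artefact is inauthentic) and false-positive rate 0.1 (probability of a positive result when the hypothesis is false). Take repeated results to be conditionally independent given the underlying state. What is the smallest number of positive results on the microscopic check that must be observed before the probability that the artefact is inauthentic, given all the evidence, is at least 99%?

Prior odds = 0.0037/0.9963 = 37/9963.
Likelihood ratio of a positive result = 0.8/0.1 = 8.
Target odds: 0.99 ÷ 0.01 = 99.
Need (37/9963) × 8ⁿ ≥ 99, i.e. 8ⁿ ≥ 986337/37.
8⁴ = 4096 falls short of 986337/37 but 8⁵ = 32768 reaches it, so n = 5.

5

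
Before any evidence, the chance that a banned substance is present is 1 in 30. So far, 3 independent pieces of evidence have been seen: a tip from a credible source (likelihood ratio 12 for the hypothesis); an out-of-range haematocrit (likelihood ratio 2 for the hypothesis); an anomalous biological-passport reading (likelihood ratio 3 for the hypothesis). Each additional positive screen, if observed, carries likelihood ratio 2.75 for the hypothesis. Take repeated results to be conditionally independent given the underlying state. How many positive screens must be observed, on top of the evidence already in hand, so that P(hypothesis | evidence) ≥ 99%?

Prior odds = (1/30)/(29/30) = 1/29.
Combined Bayes factor of the evidence already in hand = 12 × 2 × 3 = 72.
Odds after that evidence = (1/29) × 72 = 72/29.
Target odds = 0.99/0.01 = 99.
Need 2.75ⁿ ≥ 99 ÷ (72/29) = 39.875.
2.75³ = 20.796875 falls short of 39.875 but 2.75⁴ = 57.19140625 reaches it, so n = 4.

4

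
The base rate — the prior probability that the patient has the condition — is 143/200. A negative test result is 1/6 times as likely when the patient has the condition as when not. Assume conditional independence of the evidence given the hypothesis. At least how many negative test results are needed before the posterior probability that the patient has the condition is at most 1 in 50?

Prior odds = 0.715/0.285 = 143/57.
Likelihood ratio per negative test result = 1/6.
Target odds: 0.02 ÷ 0.98 = 1/49.
Need (143/57) × (1/6)ⁿ ≤ 1/49, i.e. (1/6)ⁿ ≤ 57/7007.
(1/6)² = 1/36 is still above 57/7007 but (1/6)³ = 1/216 is at or below it, so n = 3.

3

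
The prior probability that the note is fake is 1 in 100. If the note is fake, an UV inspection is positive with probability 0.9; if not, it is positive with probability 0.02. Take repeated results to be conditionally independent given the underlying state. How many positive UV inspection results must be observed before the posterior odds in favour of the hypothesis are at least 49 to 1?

Prior odds = 0.01/0.99 = 1/99.
Likelihood ratio of a positive = 0.9/0.02 = 45.
Target odds = 49.
Need (1/99) × 45ⁿ ≥ 49, i.e. 45ⁿ ≥ 4851.
45² = 2025 falls short of 4851 but 45³ = 91125 reaches it, so n = 3.

3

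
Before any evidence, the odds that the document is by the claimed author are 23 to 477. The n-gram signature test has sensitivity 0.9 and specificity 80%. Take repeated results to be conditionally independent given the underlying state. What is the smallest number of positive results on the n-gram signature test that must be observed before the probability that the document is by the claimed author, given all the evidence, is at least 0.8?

3

Prior odds = 23/477.
False-positive rate = 1 − 0.8 = 0.2; likelihood ratio of a positive = 0.9/0.2 = 4.5.
Target posterior odds = 0.8/0.2 = 4.
Need (23/477) × 4.5ⁿ ≥ 4, i.e. 4.5ⁿ ≥ 1908/23.
4.5² = 20.25 falls short of 1908/23 but 4.5³ = 91.125 reaches it, so n = 3.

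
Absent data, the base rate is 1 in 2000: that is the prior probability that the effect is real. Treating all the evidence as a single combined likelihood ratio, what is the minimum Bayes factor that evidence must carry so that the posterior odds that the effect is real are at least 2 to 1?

3998

Prior odds = 0.0005/0.9995 = 1/1999.
Target odds = 2.
Required Bayes factor = 2 ÷ (1/1999) = 3998.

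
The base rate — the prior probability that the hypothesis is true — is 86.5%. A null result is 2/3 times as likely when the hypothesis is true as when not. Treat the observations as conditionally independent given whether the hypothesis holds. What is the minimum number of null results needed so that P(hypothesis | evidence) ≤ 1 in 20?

Prior odds: 0.865 ÷ 0.135 = 173/27.
Likelihood ratio per null result = 2/3.
Target posterior odds = 0.05/0.95 = 1/19.
Require (2/3)ⁿ ≤ 1/19 ÷ (173/27) = 27/3287.
(2/3)¹¹ = 2048/177147 is still above 27/3287 but (2/3)¹² = 4096/531441 is at or below it, so n = 12.

12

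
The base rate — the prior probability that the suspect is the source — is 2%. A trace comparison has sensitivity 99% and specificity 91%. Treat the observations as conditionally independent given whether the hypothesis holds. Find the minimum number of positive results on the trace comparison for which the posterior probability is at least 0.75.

3

Prior odds = 0.02/0.98 = 1/49.
False-positive rate = 1 − 0.91 = 0.09; likelihood ratio of a positive = 0.99/0.09 = 11.
Target odds: 0.75 ÷ 0.25 = 3.
Need (1/49) × 11ⁿ ≥ 3, i.e. 11ⁿ ≥ 147.
11² = 121 falls short of 147 but 11³ = 1331 reaches it, so n = 3.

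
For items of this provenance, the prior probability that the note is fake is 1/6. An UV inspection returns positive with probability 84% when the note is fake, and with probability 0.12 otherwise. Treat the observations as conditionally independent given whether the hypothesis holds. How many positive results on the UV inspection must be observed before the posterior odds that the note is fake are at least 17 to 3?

Prior odds = (1/6)/(5/6) = 0.2.
Likelihood ratio of a positive result = 0.84/0.12 = 7.
Target odds = 17/3.
Require 7ⁿ ≥ 17/3 ÷ 0.2 = 85/3.
7¹ = 7 falls short of 85/3 but 7² = 49 reaches it, so n = 2.

2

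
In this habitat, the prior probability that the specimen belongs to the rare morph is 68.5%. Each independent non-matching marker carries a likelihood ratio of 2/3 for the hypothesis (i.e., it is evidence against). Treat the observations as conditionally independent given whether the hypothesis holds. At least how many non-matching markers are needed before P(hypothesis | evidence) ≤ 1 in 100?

Prior odds = 0.685/0.315 = 137/63.
Likelihood ratio per non-matching marker = 2/3.
Target odds: 0.01 ÷ 0.99 = 1/99.
Require (2/3)ⁿ ≤ 1/99 ÷ (137/63) = 7/1507.
(2/3)¹³ = 8192/1594323 is still above 7/1507 but (2/3)¹⁴ = 16384/4782969 is at or below it, so n = 14.

14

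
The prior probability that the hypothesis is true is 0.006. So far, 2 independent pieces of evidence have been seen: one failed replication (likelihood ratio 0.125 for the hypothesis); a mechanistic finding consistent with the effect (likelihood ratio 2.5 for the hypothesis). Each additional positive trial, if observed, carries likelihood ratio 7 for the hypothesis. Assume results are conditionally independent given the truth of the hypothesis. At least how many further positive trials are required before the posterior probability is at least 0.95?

5

Prior odds = 0.006/0.994 = 3/497.
Combined Bayes factor of the evidence already in hand = 0.125 × 2.5 = 0.3125.
Odds after that evidence = (3/497) × 0.3125 = 15/7952.
Target odds = 0.95/0.05 = 19.
Need 7ⁿ ≥ 19 ÷ (15/7952) = 151088/15.
7⁴ = 2401 falls short of 151088/15 but 7⁵ = 16807 reaches it, so n = 5.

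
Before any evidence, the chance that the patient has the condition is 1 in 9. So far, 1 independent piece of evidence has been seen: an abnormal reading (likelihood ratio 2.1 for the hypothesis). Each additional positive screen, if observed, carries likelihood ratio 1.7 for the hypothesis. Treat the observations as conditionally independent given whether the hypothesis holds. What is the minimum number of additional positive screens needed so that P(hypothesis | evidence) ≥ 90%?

Prior odds = (1/9)/(8/9) = 0.125.
Bayes factor of the evidence already in hand = 2.1.
Odds after that evidence = 0.125 × 2.1 = 0.2625.
Target odds = 0.9/0.1 = 9.
Need 1.7ⁿ ≥ 9 ÷ 0.2625 = 240/7.
1.7⁶ = 24137569/1000000 falls short of 240/7 but 1.7⁷ = 410338673/10000000 reaches it, so n = 7.

7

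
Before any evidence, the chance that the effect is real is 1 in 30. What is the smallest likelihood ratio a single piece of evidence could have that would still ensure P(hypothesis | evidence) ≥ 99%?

2871

Prior odds = (1/30)/(29/30) = 1/29.
Target odds = 0.99/0.01 = 99.
Required Bayes factor = 99 ÷ (1/29) = 2871.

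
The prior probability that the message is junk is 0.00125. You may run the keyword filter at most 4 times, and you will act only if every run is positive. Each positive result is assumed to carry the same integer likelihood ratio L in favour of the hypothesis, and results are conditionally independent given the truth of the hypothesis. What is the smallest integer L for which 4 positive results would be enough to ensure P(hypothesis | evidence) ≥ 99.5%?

20

Prior odds = 0.00125/0.99875 = 1/799.
Target odds = 0.995/0.005 = 199.
Need L⁴ ≥ 199 ÷ (1/799) = 159001.
19⁴ = 130321 < 159001 ≤ 160000 = 20⁴, so L = 20.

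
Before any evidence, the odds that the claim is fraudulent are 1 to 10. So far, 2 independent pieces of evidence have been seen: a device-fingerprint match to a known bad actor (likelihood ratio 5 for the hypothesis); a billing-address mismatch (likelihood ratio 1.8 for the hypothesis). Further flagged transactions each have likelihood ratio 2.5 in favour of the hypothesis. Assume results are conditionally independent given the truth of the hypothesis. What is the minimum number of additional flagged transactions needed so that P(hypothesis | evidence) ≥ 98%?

5

Prior odds = 0.1.
Combined Bayes factor of the evidence already in hand = 5 × 1.8 = 9.
Odds after that evidence = 0.1 × 9 = 0.9.
Target odds = 0.98/0.02 = 49.
Need 2.5ⁿ ≥ 49 ÷ 0.9 = 490/9.
2.5⁴ = 39.0625 falls short of 490/9 but 2.5⁵ = 97.65625 reaches it, so n = 5.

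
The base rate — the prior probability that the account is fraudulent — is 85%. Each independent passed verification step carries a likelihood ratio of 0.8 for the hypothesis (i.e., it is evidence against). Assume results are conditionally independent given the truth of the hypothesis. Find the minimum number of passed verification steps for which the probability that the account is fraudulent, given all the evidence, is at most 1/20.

Prior odds: 0.85 ÷ 0.15 = 17/3.
Likelihood ratio per passed verification step = 0.8.
Target posterior odds = 0.05/0.95 = 1/19.
Need (17/3) × 0.8ⁿ ≤ 1/19, i.e. 0.8ⁿ ≤ 3/323.
0.8²⁰ ≈0.0115292 is still above 3/323 but 0.8²¹ ≈0.00922337 is at or below it, so n = 21.

21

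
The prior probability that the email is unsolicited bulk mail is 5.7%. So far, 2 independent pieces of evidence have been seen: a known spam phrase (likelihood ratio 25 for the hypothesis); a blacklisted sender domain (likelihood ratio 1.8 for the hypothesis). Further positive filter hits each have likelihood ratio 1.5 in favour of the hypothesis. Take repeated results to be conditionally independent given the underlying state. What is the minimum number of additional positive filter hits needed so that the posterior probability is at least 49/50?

8

Prior odds = 0.057/0.943 = 57/943.
Combined Bayes factor of the evidence already in hand = 25 × 1.8 = 45.
Odds after that evidence = (57/943) × 45 = 2565/943.
Target odds = 0.98/0.02 = 49.
Need 1.5ⁿ ≥ 49 ÷ (2565/943) = 46207/2565.
1.5⁷ = 17.0859375 falls short of 46207/2565 but 1.5⁸ = 25.62890625 reaches it, so n = 8.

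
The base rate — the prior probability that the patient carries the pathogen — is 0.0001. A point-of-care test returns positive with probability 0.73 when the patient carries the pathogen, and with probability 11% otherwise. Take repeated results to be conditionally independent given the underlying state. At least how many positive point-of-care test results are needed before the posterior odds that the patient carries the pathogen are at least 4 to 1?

6

Prior odds: 0.0001 ÷ 0.9999 = 1/9999.
Likelihood ratio of a positive result = 0.73/0.11 = 73/11.
Target odds = 4.
Require (73/11)ⁿ ≥ 4 ÷ (1/9999) = 39996.
(73/11)⁵ ≈12872.1 falls short of 39996 but (73/11)⁶ ≈85424.2 reaches it, so n = 6.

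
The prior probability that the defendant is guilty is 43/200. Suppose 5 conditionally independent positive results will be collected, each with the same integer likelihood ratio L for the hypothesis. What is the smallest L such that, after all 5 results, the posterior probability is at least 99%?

4

Prior odds = 0.215/0.785 = 43/157.
Target odds = 0.99/0.01 = 99.
Need L⁵ ≥ 99 ÷ (43/157) = 15543/43.
3⁵ = 243 < 15543/43 ≤ 1024 = 4⁵, so L = 4.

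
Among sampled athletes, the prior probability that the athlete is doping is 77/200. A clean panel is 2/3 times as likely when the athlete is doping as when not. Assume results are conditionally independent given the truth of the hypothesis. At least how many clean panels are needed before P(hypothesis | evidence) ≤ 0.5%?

12

Prior odds: 0.385 ÷ 0.615 = 77/123.
Likelihood ratio per clean panel = 2/3.
Target odds: 0.005 ÷ 0.995 = 1/199.
Require (2/3)ⁿ ≤ 1/199 ÷ (77/123) = 123/15323.
(2/3)¹¹ = 2048/177147 is still above 123/15323 but (2/3)¹² = 4096/531441 is at or below it, so n = 12.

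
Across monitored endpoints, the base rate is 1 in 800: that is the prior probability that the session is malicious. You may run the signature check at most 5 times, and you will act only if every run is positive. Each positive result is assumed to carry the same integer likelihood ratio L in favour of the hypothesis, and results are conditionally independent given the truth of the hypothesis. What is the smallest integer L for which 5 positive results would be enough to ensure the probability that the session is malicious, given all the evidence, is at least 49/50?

9

Prior odds = 0.00125/0.99875 = 1/799.
Target odds = 0.98/0.02 = 49.
Need L⁵ ≥ 49 ÷ (1/799) = 39151.
8⁵ = 32768 < 39151 ≤ 59049 = 9⁵, so L = 9.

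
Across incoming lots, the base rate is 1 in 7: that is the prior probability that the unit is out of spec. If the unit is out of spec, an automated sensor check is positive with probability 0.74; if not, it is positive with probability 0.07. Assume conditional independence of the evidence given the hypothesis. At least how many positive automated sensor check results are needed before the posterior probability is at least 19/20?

3

Prior odds = (1/7)/(6/7) = 1/6.
Likelihood ratio of a positive = 0.74/0.07 = 74/7.
Target odds: 0.95 ÷ 0.05 = 19.
Require (74/7)ⁿ ≥ 19 ÷ (1/6) = 114.
(74/7)² = 5476/49 falls short of 114 but (74/7)³ = 405224/343 reaches it, so n = 3.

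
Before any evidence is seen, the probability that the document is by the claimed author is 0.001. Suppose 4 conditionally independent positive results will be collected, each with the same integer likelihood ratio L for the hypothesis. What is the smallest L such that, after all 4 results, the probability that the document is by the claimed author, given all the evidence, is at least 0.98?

Prior odds = 0.001/0.999 = 1/999.
Target odds = 0.98/0.02 = 49.
Need L⁴ ≥ 49 ÷ (1/999) = 48951.
14⁴ = 38416 < 48951 ≤ 50625 = 15⁴, so L = 15.

15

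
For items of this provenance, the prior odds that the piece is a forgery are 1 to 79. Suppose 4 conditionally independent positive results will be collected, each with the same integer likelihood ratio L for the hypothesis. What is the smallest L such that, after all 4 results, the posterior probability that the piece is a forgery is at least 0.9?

6

Prior odds = 1/79.
Target odds = 0.9/0.1 = 9.
Need L⁴ ≥ 9 ÷ (1/79) = 711.
5⁴ = 625 < 711 ≤ 1296 = 6⁴, so L = 6.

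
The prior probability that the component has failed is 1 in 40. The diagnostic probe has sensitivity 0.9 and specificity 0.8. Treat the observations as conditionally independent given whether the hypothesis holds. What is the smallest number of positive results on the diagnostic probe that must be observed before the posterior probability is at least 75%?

Prior odds: 0.025 ÷ 0.975 = 1/39.
False-positive rate = 1 − 0.8 = 0.2; likelihood ratio of a positive = 0.9/0.2 = 4.5.
Target posterior odds = 0.75/0.25 = 3.
Need (1/39) × 4.5ⁿ ≥ 3, i.e. 4.5ⁿ ≥ 117.
4.5³ = 91.125 falls short of 117 but 4.5⁴ = 410.0625 reaches it, so n = 4.

4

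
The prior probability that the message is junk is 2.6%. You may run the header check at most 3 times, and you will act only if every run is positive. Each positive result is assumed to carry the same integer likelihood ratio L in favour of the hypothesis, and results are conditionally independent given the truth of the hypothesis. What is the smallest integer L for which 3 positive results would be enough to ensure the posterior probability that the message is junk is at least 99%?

Prior odds = 0.026/0.974 = 13/487.
Target odds = 0.99/0.01 = 99.
Need L³ ≥ 99 ÷ (13/487) = 48213/13.
15³ = 3375 < 48213/13 ≤ 4096 = 16³, so L = 16.

16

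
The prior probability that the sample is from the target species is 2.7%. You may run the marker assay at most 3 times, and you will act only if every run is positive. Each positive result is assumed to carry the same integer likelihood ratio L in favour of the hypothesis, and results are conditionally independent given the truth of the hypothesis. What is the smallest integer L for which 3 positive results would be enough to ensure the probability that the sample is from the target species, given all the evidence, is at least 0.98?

13

Prior odds = 0.027/0.973 = 27/973.
Target odds = 0.98/0.02 = 49.
Need L³ ≥ 49 ÷ (27/973) = 47677/27.
12³ = 1728 < 47677/27 ≤ 2197 = 13³, so L = 13.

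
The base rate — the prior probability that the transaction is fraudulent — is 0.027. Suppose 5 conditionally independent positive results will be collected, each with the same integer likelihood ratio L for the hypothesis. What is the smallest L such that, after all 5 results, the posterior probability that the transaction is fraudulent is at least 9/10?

Prior odds = 0.027/0.973 = 27/973.
Target odds = 0.9/0.1 = 9.
Need L⁵ ≥ 9 ÷ (27/973) = 973/3.
3⁵ = 243 < 973/3 ≤ 1024 = 4⁵, so L = 4.

4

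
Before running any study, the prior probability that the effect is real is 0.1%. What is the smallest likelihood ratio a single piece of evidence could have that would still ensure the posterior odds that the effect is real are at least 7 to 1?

6993

Prior odds = 0.001/0.999 = 1/999.
Target odds = 7.
Required Bayes factor = 7 ÷ (1/999) = 6993.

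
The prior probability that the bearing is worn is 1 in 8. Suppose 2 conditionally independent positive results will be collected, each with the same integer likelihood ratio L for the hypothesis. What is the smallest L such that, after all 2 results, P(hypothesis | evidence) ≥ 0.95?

12

Prior odds = 0.125/0.875 = 1/7.
Target odds = 0.95/0.05 = 19.
Need L² ≥ 19 ÷ (1/7) = 133.
11² = 121 < 133 ≤ 144 = 12², so L = 12.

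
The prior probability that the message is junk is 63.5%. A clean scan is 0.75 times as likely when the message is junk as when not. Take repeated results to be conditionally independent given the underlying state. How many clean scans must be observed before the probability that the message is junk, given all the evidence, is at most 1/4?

6

Prior odds = 0.635/0.365 = 127/73.
Likelihood ratio per clean scan = 0.75.
Target odds: 0.25 ÷ 0.75 = 1/3.
Need (127/73) × 0.75ⁿ ≤ 1/3, i.e. 0.75ⁿ ≤ 73/381.
0.75⁵ = 243/1024 is still above 73/381 but 0.75⁶ = 729/4096 is at or below it, so n = 6.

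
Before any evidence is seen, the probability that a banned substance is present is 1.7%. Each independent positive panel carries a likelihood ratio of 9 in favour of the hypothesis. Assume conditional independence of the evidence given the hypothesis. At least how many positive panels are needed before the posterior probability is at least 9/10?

3

Prior odds = 0.017/0.983 = 17/983.
Likelihood ratio per positive panel = 9.
Target odds: 0.9 ÷ 0.1 = 9.
Need (17/983) × 9ⁿ ≥ 9, i.e. 9ⁿ ≥ 8847/17.
9² = 81 falls short of 8847/17 but 9³ = 729 reaches it, so n = 3.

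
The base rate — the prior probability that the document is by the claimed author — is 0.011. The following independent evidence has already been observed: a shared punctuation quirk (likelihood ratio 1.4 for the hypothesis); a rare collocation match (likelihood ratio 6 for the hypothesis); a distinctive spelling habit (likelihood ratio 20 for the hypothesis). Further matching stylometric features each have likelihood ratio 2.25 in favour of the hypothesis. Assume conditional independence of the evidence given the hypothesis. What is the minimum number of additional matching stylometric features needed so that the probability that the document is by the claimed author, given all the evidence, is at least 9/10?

2

Prior odds = 0.011/0.989 = 11/989.
Combined Bayes factor of the evidence already in hand = 1.4 × 6 × 20 = 168.
Odds after that evidence = (11/989) × 168 = 1848/989.
Target odds = 0.9/0.1 = 9.
Need 2.25ⁿ ≥ 9 ÷ (1848/989) = 2967/616.
2.25¹ = 2.25 falls short of 2967/616 but 2.25² = 5.0625 reaches it, so n = 2.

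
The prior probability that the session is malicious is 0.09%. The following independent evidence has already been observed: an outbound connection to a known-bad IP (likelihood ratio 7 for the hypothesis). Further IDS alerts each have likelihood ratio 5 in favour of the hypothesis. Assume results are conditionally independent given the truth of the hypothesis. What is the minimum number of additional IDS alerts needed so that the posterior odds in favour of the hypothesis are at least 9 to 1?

Prior odds = 0.0009/0.9991 = 9/9991.
Bayes factor of the evidence already in hand = 7.
Odds after that evidence = (9/9991) × 7 = 63/9991.
Target odds = 9.
Need 5ⁿ ≥ 9 ÷ (63/9991) = 9991/7.
5⁴ = 625 falls short of 9991/7 but 5⁵ = 3125 reaches it, so n = 5.

5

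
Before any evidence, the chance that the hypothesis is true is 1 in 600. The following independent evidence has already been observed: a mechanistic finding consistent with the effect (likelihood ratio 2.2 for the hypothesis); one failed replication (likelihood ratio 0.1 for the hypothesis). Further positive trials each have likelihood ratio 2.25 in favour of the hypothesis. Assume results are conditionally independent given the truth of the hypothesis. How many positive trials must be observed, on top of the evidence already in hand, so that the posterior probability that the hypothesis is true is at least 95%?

14

Prior odds = (1/600)/(599/600) = 1/599.
Combined Bayes factor of the evidence already in hand = 2.2 × 0.1 = 0.22.
Odds after that evidence = (1/599) × 0.22 = 11/29950.
Target odds = 0.95/0.05 = 19.
Need 2.25ⁿ ≥ 19 ÷ (11/29950) = 569050/11.
2.25¹³ ≈37876.8 falls short of 569050/11 but 2.25¹⁴ ≈85222.7 reaches it, so n = 14.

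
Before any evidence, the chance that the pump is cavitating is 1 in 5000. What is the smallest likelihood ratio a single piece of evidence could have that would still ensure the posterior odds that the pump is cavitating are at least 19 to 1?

Prior odds = 0.0002/0.9998 = 1/4999.
Target odds = 19.
Required Bayes factor = 19 ÷ (1/4999) = 94981.

94981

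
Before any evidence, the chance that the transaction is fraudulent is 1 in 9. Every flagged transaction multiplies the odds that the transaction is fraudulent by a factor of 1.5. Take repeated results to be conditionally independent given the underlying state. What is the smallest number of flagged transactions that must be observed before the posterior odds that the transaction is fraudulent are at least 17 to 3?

Prior odds: (1/9) ÷ (8/9) = 0.125.
Likelihood ratio per flagged transaction = 1.5.
Target odds = 17/3.
Require 1.5ⁿ ≥ 17/3 ÷ 0.125 = 136/3.
1.5⁹ = 19683/512 falls short of 136/3 but 1.5¹⁰ = 59049/1024 reaches it, so n = 10.

10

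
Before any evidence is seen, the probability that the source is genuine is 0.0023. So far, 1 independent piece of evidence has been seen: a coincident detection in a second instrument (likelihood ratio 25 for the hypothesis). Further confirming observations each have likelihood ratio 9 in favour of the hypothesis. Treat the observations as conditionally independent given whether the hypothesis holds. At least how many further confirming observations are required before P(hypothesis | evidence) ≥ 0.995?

4

Prior odds = 0.0023/0.9977 = 23/9977.
Bayes factor of the evidence already in hand = 25.
Odds after that evidence = (23/9977) × 25 = 575/9977.
Target odds = 0.995/0.005 = 199.
Need 9ⁿ ≥ 199 ÷ (575/9977) = 1985423/575.
9³ = 729 falls short of 1985423/575 but 9⁴ = 6561 reaches it, so n = 4.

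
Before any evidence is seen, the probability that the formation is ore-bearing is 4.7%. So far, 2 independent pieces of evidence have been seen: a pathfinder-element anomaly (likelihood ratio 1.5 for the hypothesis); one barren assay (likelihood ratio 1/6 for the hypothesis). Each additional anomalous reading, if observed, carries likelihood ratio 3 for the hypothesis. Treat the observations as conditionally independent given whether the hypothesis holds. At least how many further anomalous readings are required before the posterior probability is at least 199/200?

Prior odds = 0.047/0.953 = 47/953.
Combined Bayes factor of the evidence already in hand = 1.5 × (1/6) = 0.25.
Odds after that evidence = (47/953) × 0.25 = 47/3812.
Target odds = 0.995/0.005 = 199.
Need 3ⁿ ≥ 199 ÷ (47/3812) = 758588/47.
3⁸ = 6561 falls short of 758588/47 but 3⁹ = 19683 reaches it, so n = 9.

9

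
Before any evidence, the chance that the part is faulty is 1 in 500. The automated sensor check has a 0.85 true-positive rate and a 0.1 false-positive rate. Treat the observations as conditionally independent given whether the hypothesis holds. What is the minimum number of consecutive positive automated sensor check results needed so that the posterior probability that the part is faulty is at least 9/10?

4

Prior odds: 0.002 ÷ 0.998 = 1/499.
Likelihood ratio of a positive result = 0.85/0.1 = 8.5.
Target odds: 0.9 ÷ 0.1 = 9.
Need (1/499) × 8.5ⁿ ≥ 9, i.e. 8.5ⁿ ≥ 4491.
8.5³ = 614.125 falls short of 4491 but 8.5⁴ = 5220.0625 reaches it, so n = 4.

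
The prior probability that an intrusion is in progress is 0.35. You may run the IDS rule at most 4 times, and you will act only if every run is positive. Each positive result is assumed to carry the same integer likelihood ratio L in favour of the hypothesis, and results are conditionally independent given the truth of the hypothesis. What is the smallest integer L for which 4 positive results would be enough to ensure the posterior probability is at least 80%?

2

Prior odds = 0.35/0.65 = 7/13.
Target odds = 0.8/0.2 = 4.
Need L⁴ ≥ 4 ÷ (7/13) = 52/7.
1⁴ = 1 < 52/7 ≤ 16 = 2⁴, so L = 2.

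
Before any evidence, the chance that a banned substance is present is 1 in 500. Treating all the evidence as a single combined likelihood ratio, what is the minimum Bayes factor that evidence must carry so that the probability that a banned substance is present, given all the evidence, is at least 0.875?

Prior odds = 0.002/0.998 = 1/499.
Target odds = 0.875/0.125 = 7.
Required Bayes factor = 7 ÷ (1/499) = 3493.

3493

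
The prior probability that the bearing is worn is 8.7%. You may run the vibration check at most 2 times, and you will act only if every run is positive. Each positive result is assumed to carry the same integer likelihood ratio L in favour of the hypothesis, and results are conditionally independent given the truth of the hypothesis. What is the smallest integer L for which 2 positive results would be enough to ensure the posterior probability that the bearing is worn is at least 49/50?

23

Prior odds = 0.087/0.913 = 87/913.
Target odds = 0.98/0.02 = 49.
Need L² ≥ 49 ÷ (87/913) = 44737/87.
22² = 484 < 44737/87 ≤ 529 = 23², so L = 23.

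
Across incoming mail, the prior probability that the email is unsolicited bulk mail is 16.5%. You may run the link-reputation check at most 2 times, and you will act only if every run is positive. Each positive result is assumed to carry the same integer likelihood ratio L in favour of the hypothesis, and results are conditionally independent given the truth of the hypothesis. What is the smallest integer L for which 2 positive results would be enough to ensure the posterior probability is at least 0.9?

7

Prior odds = 0.165/0.835 = 33/167.
Target odds = 0.9/0.1 = 9.
Need L² ≥ 9 ÷ (33/167) = 501/11.
6² = 36 < 501/11 ≤ 49 = 7², so L = 7.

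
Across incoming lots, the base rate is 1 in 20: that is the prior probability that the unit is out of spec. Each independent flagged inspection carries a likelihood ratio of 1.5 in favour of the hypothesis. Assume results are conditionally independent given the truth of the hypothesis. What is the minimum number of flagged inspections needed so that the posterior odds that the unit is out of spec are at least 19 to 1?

Prior odds: 0.05 ÷ 0.95 = 1/19.
Likelihood ratio per flagged inspection = 1.5.
Target odds = 19.
Require 1.5ⁿ ≥ 19 ÷ (1/19) = 361.
1.5¹⁴ = 4782969/16384 falls short of 361 but 1.5¹⁵ = 14348907/32768 reaches it, so n = 15.

15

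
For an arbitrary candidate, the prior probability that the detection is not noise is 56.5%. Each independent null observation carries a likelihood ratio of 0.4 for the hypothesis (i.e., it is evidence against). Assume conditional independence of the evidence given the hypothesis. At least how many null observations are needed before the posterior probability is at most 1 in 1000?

Prior odds: 0.565 ÷ 0.435 = 113/87.
Likelihood ratio per null observation = 0.4.
Target odds: 0.001 ÷ 0.999 = 1/999.
Need (113/87) × 0.4ⁿ ≤ 1/999, i.e. 0.4ⁿ ≤ 29/37629.
0.4⁷ = 128/78125 is still above 29/37629 but 0.4⁸ = 256/390625 is at or below it, so n = 8.

8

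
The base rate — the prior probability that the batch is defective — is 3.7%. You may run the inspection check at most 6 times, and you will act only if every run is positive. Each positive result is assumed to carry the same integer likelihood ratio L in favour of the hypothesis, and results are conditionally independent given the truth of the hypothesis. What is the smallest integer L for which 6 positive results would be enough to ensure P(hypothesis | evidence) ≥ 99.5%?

5

Prior odds = 0.037/0.963 = 37/963.
Target odds = 0.995/0.005 = 199.
Need L⁶ ≥ 199 ÷ (37/963) = 191637/37.
4⁶ = 4096 < 191637/37 ≤ 15625 = 5⁶, so L = 5.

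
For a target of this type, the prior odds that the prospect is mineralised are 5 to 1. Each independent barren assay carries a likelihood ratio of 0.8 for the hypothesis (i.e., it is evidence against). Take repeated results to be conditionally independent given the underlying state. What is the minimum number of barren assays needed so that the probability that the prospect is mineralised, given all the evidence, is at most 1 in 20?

Prior odds = 5.
Likelihood ratio per barren assay = 0.8.
Target posterior odds = 0.05/0.95 = 1/19.
Need 5 × 0.8ⁿ ≤ 1/19, i.e. 0.8ⁿ ≤ 1/95.
0.8²⁰ ≈0.0115292 is still above 1/95 but 0.8²¹ ≈0.00922337 is at or below it, so n = 21.

21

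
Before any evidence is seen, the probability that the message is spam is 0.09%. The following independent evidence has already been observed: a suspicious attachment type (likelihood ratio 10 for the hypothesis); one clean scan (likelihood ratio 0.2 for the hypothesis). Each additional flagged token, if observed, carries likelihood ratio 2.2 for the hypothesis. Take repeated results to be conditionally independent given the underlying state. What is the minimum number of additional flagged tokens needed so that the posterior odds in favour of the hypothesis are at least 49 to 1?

Prior odds = 0.0009/0.9991 = 9/9991.
Combined Bayes factor of the evidence already in hand = 10 × 0.2 = 2.
Odds after that evidence = (9/9991) × 2 = 18/9991.
Target odds = 49.
Need 2.2ⁿ ≥ 49 ÷ (18/9991) = 489559/18.
2.2¹² ≈12855 falls short of 489559/18 but 2.2¹³ ≈28281 reaches it, so n = 13.

13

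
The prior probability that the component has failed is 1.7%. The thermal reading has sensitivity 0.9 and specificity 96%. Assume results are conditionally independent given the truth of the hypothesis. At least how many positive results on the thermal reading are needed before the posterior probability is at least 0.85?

Prior odds = 0.017/0.983 = 17/983.
False-positive rate = 1 − 0.96 = 0.04; likelihood ratio of a positive = 0.9/0.04 = 22.5.
Target posterior odds = 0.85/0.15 = 17/3.
Need (17/983) × 22.5ⁿ ≥ 17/3, i.e. 22.5ⁿ ≥ 983/3.
22.5¹ = 22.5 falls short of 983/3 but 22.5² = 506.25 reaches it, so n = 2.

2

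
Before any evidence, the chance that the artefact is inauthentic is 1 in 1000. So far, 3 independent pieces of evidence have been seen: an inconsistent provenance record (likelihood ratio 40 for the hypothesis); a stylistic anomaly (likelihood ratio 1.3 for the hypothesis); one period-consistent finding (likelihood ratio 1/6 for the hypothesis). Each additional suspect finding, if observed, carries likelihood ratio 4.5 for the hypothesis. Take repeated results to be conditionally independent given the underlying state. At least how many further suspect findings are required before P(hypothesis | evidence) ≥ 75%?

4

Prior odds = 0.001/0.999 = 1/999.
Combined Bayes factor of the evidence already in hand = 40 × 1.3 × (1/6) = 26/3.
Odds after that evidence = (1/999) × 26/3 = 26/2997.
Target odds = 0.75/0.25 = 3.
Need 4.5ⁿ ≥ 3 ÷ (26/2997) = 8991/26.
4.5³ = 91.125 falls short of 8991/26 but 4.5⁴ = 410.0625 reaches it, so n = 4.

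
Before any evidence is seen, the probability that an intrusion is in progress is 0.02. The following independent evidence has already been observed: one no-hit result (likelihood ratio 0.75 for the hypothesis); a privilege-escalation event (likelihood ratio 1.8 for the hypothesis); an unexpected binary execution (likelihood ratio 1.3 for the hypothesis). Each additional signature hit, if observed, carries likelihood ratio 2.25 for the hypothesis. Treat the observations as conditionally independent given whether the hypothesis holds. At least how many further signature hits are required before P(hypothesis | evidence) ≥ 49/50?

9

Prior odds = 0.02/0.98 = 1/49.
Combined Bayes factor of the evidence already in hand = 0.75 × 1.8 × 1.3 = 1.755.
Odds after that evidence = (1/49) × 1.755 = 351/9800.
Target odds = 0.98/0.02 = 49.
Need 2.25ⁿ ≥ 49 ÷ (351/9800) = 480200/351.
2.25⁸ = 43046721/65536 falls short of 480200/351 but 2.25⁹ = 387420489/262144 reaches it, so n = 9.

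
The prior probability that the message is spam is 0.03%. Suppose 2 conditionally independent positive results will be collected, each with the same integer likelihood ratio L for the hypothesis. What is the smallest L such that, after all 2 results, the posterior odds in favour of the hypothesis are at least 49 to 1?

Prior odds = 0.0003/0.9997 = 3/9997.
Target odds = 49.
Need L² ≥ 49 ÷ (3/9997) = 489853/3.
404² = 163216 < 489853/3 ≤ 164025 = 405², so L = 405.

405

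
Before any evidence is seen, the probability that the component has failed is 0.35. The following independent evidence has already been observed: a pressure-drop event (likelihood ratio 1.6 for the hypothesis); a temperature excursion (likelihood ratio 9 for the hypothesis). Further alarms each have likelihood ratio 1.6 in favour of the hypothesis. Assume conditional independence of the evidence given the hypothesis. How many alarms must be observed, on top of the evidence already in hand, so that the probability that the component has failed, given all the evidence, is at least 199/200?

7

Prior odds = 0.35/0.65 = 7/13.
Combined Bayes factor of the evidence already in hand = 1.6 × 9 = 14.4.
Odds after that evidence = (7/13) × 14.4 = 504/65.
Target odds = 0.995/0.005 = 199.
Need 1.6ⁿ ≥ 199 ÷ (504/65) = 12935/504.
1.6⁶ = 262144/15625 falls short of 12935/504 but 1.6⁷ = 2097152/78125 reaches it, so n = 7.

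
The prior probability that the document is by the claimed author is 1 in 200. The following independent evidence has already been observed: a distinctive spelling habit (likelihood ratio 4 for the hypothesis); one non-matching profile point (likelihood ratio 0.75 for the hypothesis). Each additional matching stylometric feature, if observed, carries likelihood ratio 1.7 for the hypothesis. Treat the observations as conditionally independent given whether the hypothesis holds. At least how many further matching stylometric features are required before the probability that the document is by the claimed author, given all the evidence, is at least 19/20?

Prior odds = 0.005/0.995 = 1/199.
Combined Bayes factor of the evidence already in hand = 4 × 0.75 = 3.
Odds after that evidence = (1/199) × 3 = 3/199.
Target odds = 0.95/0.05 = 19.
Need 1.7ⁿ ≥ 19 ÷ (3/199) = 3781/3.
1.7¹³ ≈990.458 falls short of 3781/3 but 1.7¹⁴ ≈1683.78 reaches it, so n = 14.

14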